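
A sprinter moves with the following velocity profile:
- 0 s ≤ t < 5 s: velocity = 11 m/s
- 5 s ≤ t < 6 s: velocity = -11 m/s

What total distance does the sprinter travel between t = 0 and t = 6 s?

Total distance travelled is ∫|v| dt — sum the magnitudes of each area piece.
0–5 s: |11| × 5 = 55 m
5–6 s: |-11| × 1 = 11 m
Total distance = 66 m

66 m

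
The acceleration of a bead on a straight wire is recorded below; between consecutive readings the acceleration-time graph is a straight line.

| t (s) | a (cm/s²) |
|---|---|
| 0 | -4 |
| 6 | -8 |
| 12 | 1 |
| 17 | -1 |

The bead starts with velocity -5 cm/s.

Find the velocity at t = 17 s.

Δv equals the area under the a-t graph; then v = v₀ + Δv.
0–6 s: ½(-4 + -8)(6) = -36 cm/s
6–12 s: ½(-8 + 1)(6) = -21 cm/s
12–17 s: ½(1 + -1)(5) = 0 cm/s
Δv = -57 cm/s, so v(17) = -5 + (-57) = -62 cm/s.

-62 cm/s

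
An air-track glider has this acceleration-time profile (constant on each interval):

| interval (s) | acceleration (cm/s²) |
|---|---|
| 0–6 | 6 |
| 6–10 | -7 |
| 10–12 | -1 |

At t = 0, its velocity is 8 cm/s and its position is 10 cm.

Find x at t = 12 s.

316 cm

On each constant-a segment, Δv = aΔt and Δx = v₀Δt + ½aΔt²; chain segment to segment.
0–6 s: v starts 8 cm/s; Δx = 8·6 + ½·6·6² = 156 cm; v ends 44 cm/s.
6–10 s: v starts 44 cm/s; Δx = 44·4 + ½·-7·4² = 120 cm; v ends 16 cm/s.
10–12 s: v starts 16 cm/s; Δx = 16·2 + ½·-1·2² = 30 cm; v ends 14 cm/s.
x(12) = 10 + Σ Δx = 316 cm.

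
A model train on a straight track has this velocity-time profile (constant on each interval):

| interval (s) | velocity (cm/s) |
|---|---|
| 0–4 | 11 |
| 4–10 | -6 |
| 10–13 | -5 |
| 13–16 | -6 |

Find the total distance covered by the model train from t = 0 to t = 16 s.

Total distance travelled is ∫|v| dt — sum the magnitudes of each area piece.
0–4 s: |11| × 4 = 44 cm
4–10 s: |-6| × 6 = 36 cm
10–13 s: |-5| × 3 = 15 cm
13–16 s: |-6| × 3 = 18 cm
Total distance = 113 cm

113 cm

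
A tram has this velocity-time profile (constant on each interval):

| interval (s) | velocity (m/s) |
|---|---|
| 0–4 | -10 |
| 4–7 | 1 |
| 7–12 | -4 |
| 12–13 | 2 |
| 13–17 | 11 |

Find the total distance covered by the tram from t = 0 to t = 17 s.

Distance (not displacement) is the total path length: add the absolute areas under v-t.
0–4 s: |-10| × 4 = 40 m
4–7 s: |1| × 3 = 3 m
7–12 s: |-4| × 5 = 20 m
12–13 s: |2| × 1 = 2 m
13–17 s: |11| × 4 = 44 m
Total distance = 109 m

109 m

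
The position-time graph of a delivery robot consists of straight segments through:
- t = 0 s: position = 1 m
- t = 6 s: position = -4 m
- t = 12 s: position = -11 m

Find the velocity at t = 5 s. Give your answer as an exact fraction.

Velocity is the slope of the x-t graph on 0–6 s: (-4 − 1)/(6 − 0) = -5/6 m/s.

-5/6 m/s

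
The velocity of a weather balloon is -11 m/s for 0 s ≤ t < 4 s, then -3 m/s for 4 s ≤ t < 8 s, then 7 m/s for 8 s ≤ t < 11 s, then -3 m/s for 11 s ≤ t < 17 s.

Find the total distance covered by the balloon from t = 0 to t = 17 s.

Total distance travelled is ∫|v| dt — sum the magnitudes of each area piece.
0–4 s: |-11| × 4 = 44 m
4–8 s: |-3| × 4 = 12 m
8–11 s: |7| × 3 = 21 m
11–17 s: |-3| × 6 = 18 m
Total distance = 95 m

95 m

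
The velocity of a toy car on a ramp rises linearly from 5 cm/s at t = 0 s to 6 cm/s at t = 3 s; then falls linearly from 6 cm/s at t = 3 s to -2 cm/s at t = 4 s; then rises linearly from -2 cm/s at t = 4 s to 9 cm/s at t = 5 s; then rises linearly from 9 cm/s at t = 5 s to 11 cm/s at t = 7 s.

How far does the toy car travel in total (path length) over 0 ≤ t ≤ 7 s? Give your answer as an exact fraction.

943/22 cm

Distance (not displacement) is the total path length: add the absolute areas under v-t.
0–3 s: |½(5 + 6)(3)| = 16.5 cm
3–4 s: v = 0 at t = 3.75 s; triangle areas 2.25 + 0.25 = 2.5 cm
4–5 s: v = 0 at t = 46/11 s; triangle areas 2/11 + 81/22 = 85/22 cm
5–7 s: |½(9 + 11)(2)| = 20 cm
Total distance = 943/22 cm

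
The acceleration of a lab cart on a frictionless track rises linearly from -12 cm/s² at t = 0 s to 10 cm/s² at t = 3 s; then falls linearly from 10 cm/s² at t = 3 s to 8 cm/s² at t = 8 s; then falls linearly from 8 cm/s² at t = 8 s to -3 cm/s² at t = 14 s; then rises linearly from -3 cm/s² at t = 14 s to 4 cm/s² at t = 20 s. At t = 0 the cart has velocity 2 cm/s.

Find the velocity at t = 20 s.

62 cm/s

Δv equals the area under the a-t graph; then v = v₀ + Δv.
0–3 s: ½(-12 + 10)(3) = -3 cm/s
3–8 s: ½(10 + 8)(5) = 45 cm/s
8–14 s: ½(8 + -3)(6) = 15 cm/s
14–20 s: ½(-3 + 4)(6) = 3 cm/s
Δv = 60 cm/s, so v(20) = 2 + (60) = 62 cm/s.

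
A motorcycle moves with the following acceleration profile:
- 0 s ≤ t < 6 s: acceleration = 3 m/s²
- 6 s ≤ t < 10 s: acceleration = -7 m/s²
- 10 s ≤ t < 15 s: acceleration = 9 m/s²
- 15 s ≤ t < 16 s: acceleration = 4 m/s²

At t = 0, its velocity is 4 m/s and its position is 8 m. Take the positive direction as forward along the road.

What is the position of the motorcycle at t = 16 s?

On each constant-a segment, Δv = aΔt and Δx = v₀Δt + ½aΔt²; chain segment to segment.
0–6 s: v starts 4 m/s; Δx = 4·6 + ½·3·6² = 78 m; v ends 22 m/s.
6–10 s: v starts 22 m/s; Δx = 22·4 + ½·-7·4² = 32 m; v ends -6 m/s.
10–15 s: v starts -6 m/s; Δx = -6·5 + ½·9·5² = 82.5 m; v ends 39 m/s.
15–16 s: v starts 39 m/s; Δx = 39·1 + ½·4·1² = 41 m; v ends 43 m/s.
x(16) = 8 + Σ Δx = 241.5 m.

241.5 m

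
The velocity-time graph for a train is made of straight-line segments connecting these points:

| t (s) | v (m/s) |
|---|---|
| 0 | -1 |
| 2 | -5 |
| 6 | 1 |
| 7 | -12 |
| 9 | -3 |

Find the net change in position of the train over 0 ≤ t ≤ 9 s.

-34.5 m

Displacement is the signed area under the v-t curve.
0–2 s: ½(-1 + -5)(2) = -6 m
2–6 s: ½(-5 + 1)(4) = -8 m
6–7 s: ½(1 + -12)(1) = -5.5 m
7–9 s: ½(-12 + -3)(2) = -15 m
Net displacement = -34.5 m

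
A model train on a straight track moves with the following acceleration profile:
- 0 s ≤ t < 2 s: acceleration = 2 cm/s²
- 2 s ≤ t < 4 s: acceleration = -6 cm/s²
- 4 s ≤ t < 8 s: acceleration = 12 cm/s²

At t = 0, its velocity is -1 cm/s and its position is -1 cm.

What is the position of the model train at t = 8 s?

55 cm

On each constant-a segment, Δv = aΔt and Δx = v₀Δt + ½aΔt²; chain segment to segment.
0–2 s: v starts -1 cm/s; Δx = -1·2 + ½·2·2² = 2 cm; v ends 3 cm/s.
2–4 s: v starts 3 cm/s; Δx = 3·2 + ½·-6·2² = -6 cm; v ends -9 cm/s.
4–8 s: v starts -9 cm/s; Δx = -9·4 + ½·12·4² = 60 cm; v ends 39 cm/s.
x(8) = -1 + Σ Δx = 55 cm.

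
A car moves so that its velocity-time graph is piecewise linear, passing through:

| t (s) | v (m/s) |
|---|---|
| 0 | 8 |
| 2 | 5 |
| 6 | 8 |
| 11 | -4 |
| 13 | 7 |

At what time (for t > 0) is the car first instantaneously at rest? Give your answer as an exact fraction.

t = 28/3 s

v changes sign on 6–11 s (from 8 to -4); the graph is linear there, so v = 0 at t = 6 + (-8)·(11 − 6)/(-4 − 8) = 28/3 s.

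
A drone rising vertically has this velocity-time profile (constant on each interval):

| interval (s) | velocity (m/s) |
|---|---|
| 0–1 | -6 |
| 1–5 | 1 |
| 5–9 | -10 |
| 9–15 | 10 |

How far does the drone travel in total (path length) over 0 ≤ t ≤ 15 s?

Distance (not displacement) is the total path length: add the absolute areas under v-t.
0–1 s: |-6| × 1 = 6 m
1–5 s: |1| × 4 = 4 m
5–9 s: |-10| × 4 = 40 m
9–15 s: |10| × 6 = 60 m
Total distance = 110 m

110 m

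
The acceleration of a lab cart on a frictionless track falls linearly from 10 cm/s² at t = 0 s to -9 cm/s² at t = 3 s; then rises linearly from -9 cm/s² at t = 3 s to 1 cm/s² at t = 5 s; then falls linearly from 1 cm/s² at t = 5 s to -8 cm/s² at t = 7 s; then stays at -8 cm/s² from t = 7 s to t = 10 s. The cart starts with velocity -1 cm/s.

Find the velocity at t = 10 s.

Δv equals the area under the a-t graph; then v = v₀ + Δv.
0–3 s: ½(10 + -9)(3) = 1.5 cm/s
3–5 s: ½(-9 + 1)(2) = -8 cm/s
5–7 s: ½(1 + -8)(2) = -7 cm/s
7–10 s: -8 × 3 = -24 cm/s
Δv = -37.5 cm/s, so v(10) = -1 + (-37.5) = -38.5 cm/s.

-38.5 cm/s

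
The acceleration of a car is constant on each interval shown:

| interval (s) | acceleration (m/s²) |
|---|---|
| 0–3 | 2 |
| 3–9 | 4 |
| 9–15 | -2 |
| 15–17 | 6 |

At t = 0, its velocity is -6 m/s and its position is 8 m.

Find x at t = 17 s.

215 m

On each constant-a segment, Δv = aΔt and Δx = v₀Δt + ½aΔt²; chain segment to segment.
0–3 s: v starts -6 m/s; Δx = -6·3 + ½·2·3² = -9 m; v ends 0 m/s.
3–9 s: v starts 0 m/s; Δx = 0·6 + ½·4·6² = 72 m; v ends 24 m/s.
9–15 s: v starts 24 m/s; Δx = 24·6 + ½·-2·6² = 108 m; v ends 12 m/s.
15–17 s: v starts 12 m/s; Δx = 12·2 + ½·6·2² = 36 m; v ends 24 m/s.
x(17) = 8 + Σ Δx = 215 m.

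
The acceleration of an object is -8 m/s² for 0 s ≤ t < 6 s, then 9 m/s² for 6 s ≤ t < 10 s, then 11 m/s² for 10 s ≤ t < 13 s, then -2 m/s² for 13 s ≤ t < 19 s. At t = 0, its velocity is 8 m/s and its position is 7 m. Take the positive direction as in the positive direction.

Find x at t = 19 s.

On each constant-a segment, Δv = aΔt and Δx = v₀Δt + ½aΔt²; chain segment to segment.
0–6 s: v starts 8 m/s; Δx = 8·6 + ½·-8·6² = -96 m; v ends -40 m/s.
6–10 s: v starts -40 m/s; Δx = -40·4 + ½·9·4² = -88 m; v ends -4 m/s.
10–13 s: v starts -4 m/s; Δx = -4·3 + ½·11·3² = 37.5 m; v ends 29 m/s.
13–19 s: v starts 29 m/s; Δx = 29·6 + ½·-2·6² = 138 m; v ends 17 m/s.
x(19) = 7 + Σ Δx = -1.5 m.

-1.5 m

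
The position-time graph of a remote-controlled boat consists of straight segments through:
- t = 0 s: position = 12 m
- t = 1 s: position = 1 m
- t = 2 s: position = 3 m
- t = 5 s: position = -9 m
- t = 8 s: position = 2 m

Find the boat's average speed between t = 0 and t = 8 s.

Average speed = (total path length)/(elapsed time); on a piecewise-linear x-t graph the path length is Σ|Δx|.
0–1 s: |Δx| = |1 − 12| = 11 m
1–2 s: |Δx| = |3 − 1| = 2 m
2–5 s: |Δx| = |-9 − 3| = 12 m
5–8 s: |Δx| = |2 − -9| = 11 m
Total path = 36 m; average speed = 36/8 = 4.5 m/s.

4.5 m/s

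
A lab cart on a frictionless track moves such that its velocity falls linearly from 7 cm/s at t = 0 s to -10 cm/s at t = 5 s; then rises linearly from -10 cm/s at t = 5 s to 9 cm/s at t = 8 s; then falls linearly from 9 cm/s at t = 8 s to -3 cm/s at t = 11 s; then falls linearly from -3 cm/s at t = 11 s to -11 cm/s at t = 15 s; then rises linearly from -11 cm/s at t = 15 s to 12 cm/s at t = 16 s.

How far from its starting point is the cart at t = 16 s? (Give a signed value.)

-27.5 cm

Displacement is the signed area under the v-t curve.
0–5 s: ½(7 + -10)(5) = -7.5 cm
5–8 s: ½(-10 + 9)(3) = -1.5 cm
8–11 s: ½(9 + -3)(3) = 9 cm
11–15 s: ½(-3 + -11)(4) = -28 cm
15–16 s: ½(-11 + 12)(1) = 0.5 cm
Net displacement = -27.5 cm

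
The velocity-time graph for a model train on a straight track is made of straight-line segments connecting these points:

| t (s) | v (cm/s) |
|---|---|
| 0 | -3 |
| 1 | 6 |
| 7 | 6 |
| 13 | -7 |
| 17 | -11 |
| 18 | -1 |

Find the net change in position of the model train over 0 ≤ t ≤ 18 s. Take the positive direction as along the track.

-7.5 cm

Displacement is the signed area under the v-t curve.
0–1 s: ½(-3 + 6)(1) = 1.5 cm
1–7 s: 6 × 6 = 36 cm
7–13 s: ½(6 + -7)(6) = -3 cm
13–17 s: ½(-7 + -11)(4) = -36 cm
17–18 s: ½(-11 + -1)(1) = -6 cm
Net displacement = -7.5 cm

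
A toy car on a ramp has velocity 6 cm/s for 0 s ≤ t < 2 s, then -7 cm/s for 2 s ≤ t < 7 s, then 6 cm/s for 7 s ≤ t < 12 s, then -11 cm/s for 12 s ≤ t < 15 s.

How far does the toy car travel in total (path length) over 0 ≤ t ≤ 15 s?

Total distance travelled is ∫|v| dt — sum the magnitudes of each area piece.
0–2 s: |6| × 2 = 12 cm
2–7 s: |-7| × 5 = 35 cm
7–12 s: |6| × 5 = 30 cm
12–15 s: |-11| × 3 = 33 cm
Total distance = 110 cm

110 cm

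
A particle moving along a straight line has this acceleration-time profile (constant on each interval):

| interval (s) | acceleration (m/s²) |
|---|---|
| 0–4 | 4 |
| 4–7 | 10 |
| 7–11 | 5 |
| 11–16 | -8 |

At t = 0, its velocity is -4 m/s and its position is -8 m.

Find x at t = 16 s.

On each constant-a segment, Δv = aΔt and Δx = v₀Δt + ½aΔt²; chain segment to segment.
0–4 s: v starts -4 m/s; Δx = -4·4 + ½·4·4² = 16 m; v ends 12 m/s.
4–7 s: v starts 12 m/s; Δx = 12·3 + ½·10·3² = 81 m; v ends 42 m/s.
7–11 s: v starts 42 m/s; Δx = 42·4 + ½·5·4² = 208 m; v ends 62 m/s.
11–16 s: v starts 62 m/s; Δx = 62·5 + ½·-8·5² = 210 m; v ends 22 m/s.
x(16) = -8 + Σ Δx = 507 m.

507 m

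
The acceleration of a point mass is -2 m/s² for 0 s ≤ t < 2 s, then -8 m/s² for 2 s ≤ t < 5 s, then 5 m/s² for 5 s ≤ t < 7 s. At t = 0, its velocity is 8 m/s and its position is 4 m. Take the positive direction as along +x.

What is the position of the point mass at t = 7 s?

-38 m

On each constant-a segment, Δv = aΔt and Δx = v₀Δt + ½aΔt²; chain segment to segment.
0–2 s: v starts 8 m/s; Δx = 8·2 + ½·-2·2² = 12 m; v ends 4 m/s.
2–5 s: v starts 4 m/s; Δx = 4·3 + ½·-8·3² = -24 m; v ends -20 m/s.
5–7 s: v starts -20 m/s; Δx = -20·2 + ½·5·2² = -30 m; v ends -10 m/s.
x(7) = 4 + Σ Δx = -38 m.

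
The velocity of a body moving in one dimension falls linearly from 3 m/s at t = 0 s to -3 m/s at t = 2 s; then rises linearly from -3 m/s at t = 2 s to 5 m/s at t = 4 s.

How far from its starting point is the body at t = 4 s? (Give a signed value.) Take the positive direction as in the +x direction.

Net displacement equals the area under the velocity-time graph (areas below the axis count negative).
0–2 s: ½(3 + -3)(2) = 0 m
2–4 s: ½(-3 + 5)(2) = 2 m
Net displacement = 2 m

2 m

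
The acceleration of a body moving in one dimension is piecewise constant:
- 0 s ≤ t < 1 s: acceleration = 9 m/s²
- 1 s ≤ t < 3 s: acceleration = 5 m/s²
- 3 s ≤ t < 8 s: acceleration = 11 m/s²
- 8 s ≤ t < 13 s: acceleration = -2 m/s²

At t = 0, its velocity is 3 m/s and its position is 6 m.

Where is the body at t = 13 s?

655 m

On each constant-a segment, Δv = aΔt and Δx = v₀Δt + ½aΔt²; chain segment to segment.
0–1 s: v starts 3 m/s; Δx = 3·1 + ½·9·1² = 7.5 m; v ends 12 m/s.
1–3 s: v starts 12 m/s; Δx = 12·2 + ½·5·2² = 34 m; v ends 22 m/s.
3–8 s: v starts 22 m/s; Δx = 22·5 + ½·11·5² = 247.5 m; v ends 77 m/s.
8–13 s: v starts 77 m/s; Δx = 77·5 + ½·-2·5² = 360 m; v ends 67 m/s.
x(13) = 6 + Σ Δx = 655 m.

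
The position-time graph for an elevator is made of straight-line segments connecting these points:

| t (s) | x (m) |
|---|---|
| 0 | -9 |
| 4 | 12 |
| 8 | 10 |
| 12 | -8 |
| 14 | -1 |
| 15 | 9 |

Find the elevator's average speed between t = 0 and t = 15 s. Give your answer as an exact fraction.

Average speed = (total path length)/(elapsed time); on a piecewise-linear x-t graph the path length is Σ|Δx|.
0–4 s: |Δx| = |12 − -9| = 21 m
4–8 s: |Δx| = |10 − 12| = 2 m
8–12 s: |Δx| = |-8 − 10| = 18 m
12–14 s: |Δx| = |-1 − -8| = 7 m
14–15 s: |Δx| = |9 − -1| = 10 m
Total path = 58 m; average speed = 58/15 = 58/15 m/s.

58/15 m/s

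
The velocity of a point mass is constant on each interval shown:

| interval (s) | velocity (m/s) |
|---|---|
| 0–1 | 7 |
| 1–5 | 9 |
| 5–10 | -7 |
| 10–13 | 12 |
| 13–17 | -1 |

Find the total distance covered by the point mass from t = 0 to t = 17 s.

Distance (not displacement) is the total path length: add the absolute areas under v-t.
0–1 s: |7| × 1 = 7 m
1–5 s: |9| × 4 = 36 m
5–10 s: |-7| × 5 = 35 m
10–13 s: |12| × 3 = 36 m
13–17 s: |-1| × 4 = 4 m
Total distance = 118 m

118 m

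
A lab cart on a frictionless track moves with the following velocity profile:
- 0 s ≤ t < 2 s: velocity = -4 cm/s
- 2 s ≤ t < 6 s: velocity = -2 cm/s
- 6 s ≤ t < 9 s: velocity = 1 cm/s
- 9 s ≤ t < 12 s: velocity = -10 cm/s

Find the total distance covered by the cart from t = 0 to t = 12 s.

49 cm

Distance (not displacement) is the total path length: add the absolute areas under v-t.
0–2 s: |-4| × 2 = 8 cm
2–6 s: |-2| × 4 = 8 cm
6–9 s: |1| × 3 = 3 cm
9–12 s: |-10| × 3 = 30 cm
Total distance = 49 cm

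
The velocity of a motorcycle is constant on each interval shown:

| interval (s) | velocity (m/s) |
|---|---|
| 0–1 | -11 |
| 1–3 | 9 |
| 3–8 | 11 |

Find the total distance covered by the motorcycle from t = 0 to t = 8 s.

84 m

Distance (not displacement) is the total path length: add the absolute areas under v-t.
0–1 s: |-11| × 1 = 11 m
1–3 s: |9| × 2 = 18 m
3–8 s: |11| × 5 = 55 m
Total distance = 84 m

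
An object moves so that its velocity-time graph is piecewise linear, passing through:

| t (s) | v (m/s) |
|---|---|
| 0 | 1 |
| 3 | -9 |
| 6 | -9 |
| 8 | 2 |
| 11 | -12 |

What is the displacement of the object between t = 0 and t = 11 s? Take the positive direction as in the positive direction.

Net displacement equals the area under the velocity-time graph (areas below the axis count negative).
0–3 s: ½(1 + -9)(3) = -12 m
3–6 s: -9 × 3 = -27 m
6–8 s: ½(-9 + 2)(2) = -7 m
8–11 s: ½(2 + -12)(3) = -15 m
Net displacement = -61 m

-61 m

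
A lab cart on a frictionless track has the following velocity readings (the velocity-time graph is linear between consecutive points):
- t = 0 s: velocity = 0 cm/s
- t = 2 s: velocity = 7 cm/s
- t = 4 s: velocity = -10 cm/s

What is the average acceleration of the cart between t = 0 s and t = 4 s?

-2.5 cm/s²

Average acceleration = Δv/Δt = (-10 − 0)/(4 − 0) = -2.5 cm/s².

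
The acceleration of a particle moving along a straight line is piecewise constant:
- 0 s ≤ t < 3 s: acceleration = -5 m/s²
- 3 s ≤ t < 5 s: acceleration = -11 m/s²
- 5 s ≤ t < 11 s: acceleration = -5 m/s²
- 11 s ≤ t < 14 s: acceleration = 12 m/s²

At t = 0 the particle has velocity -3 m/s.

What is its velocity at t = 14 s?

Δv equals the area under the a-t graph; then v = v₀ + Δv.
0–3 s: -5 × 3 = -15 m/s
3–5 s: -11 × 2 = -22 m/s
5–11 s: -5 × 6 = -30 m/s
11–14 s: 12 × 3 = 36 m/s
Δv = -31 m/s, so v(14) = -3 + (-31) = -34 m/s.

-34 m/s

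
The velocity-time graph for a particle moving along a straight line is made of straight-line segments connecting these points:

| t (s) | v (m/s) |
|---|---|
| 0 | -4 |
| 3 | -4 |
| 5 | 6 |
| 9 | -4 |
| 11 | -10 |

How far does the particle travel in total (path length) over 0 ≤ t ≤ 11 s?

Distance (not displacement) is the total path length: add the absolute areas under v-t.
0–3 s: |-4| × 3 = 12 m
3–5 s: v = 0 at t = 3.8 s; triangle areas 1.6 + 3.6 = 5.2 m
5–9 s: v = 0 at t = 7.4 s; triangle areas 7.2 + 3.2 = 10.4 m
9–11 s: |½(-4 + -10)(2)| = 14 m
Total distance = 41.6 m

41.6 m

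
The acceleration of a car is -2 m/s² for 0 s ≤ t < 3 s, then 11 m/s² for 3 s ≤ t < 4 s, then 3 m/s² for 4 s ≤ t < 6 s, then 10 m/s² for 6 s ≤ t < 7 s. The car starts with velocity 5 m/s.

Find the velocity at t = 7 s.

Δv equals the area under the a-t graph; then v = v₀ + Δv.
0–3 s: -2 × 3 = -6 m/s
3–4 s: 11 × 1 = 11 m/s
4–6 s: 3 × 2 = 6 m/s
6–7 s: 10 × 1 = 10 m/s
Δv = 21 m/s, so v(7) = 5 + (21) = 26 m/s.

26 m/s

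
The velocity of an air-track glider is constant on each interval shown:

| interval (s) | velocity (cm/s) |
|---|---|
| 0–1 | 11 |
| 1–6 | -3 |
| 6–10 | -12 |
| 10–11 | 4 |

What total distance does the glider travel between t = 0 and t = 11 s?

78 cm

Total distance travelled is ∫|v| dt — sum the magnitudes of each area piece.
0–1 s: |11| × 1 = 11 cm
1–6 s: |-3| × 5 = 15 cm
6–10 s: |-12| × 4 = 48 cm
10–11 s: |4| × 1 = 4 cm
Total distance = 78 cm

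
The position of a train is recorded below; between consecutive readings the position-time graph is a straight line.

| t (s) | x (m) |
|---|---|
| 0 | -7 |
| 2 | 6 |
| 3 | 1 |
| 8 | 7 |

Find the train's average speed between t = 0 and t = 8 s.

Average speed = (total path length)/(elapsed time); on a piecewise-linear x-t graph the path length is Σ|Δx|.
0–2 s: |Δx| = |6 − -7| = 13 m
2–3 s: |Δx| = |1 − 6| = 5 m
3–8 s: |Δx| = |7 − 1| = 6 m
Total path = 24 m; average speed = 24/8 = 3 m/s.

3 m/s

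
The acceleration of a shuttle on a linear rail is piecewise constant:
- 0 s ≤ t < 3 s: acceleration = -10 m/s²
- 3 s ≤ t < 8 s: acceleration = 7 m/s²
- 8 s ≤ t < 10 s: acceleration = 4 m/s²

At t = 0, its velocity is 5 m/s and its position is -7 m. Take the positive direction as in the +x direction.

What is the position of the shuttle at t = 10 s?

On each constant-a segment, Δv = aΔt and Δx = v₀Δt + ½aΔt²; chain segment to segment.
0–3 s: v starts 5 m/s; Δx = 5·3 + ½·-10·3² = -30 m; v ends -25 m/s.
3–8 s: v starts -25 m/s; Δx = -25·5 + ½·7·5² = -37.5 m; v ends 10 m/s.
8–10 s: v starts 10 m/s; Δx = 10·2 + ½·4·2² = 28 m; v ends 18 m/s.
x(10) = -7 + Σ Δx = -46.5 m.

-46.5 m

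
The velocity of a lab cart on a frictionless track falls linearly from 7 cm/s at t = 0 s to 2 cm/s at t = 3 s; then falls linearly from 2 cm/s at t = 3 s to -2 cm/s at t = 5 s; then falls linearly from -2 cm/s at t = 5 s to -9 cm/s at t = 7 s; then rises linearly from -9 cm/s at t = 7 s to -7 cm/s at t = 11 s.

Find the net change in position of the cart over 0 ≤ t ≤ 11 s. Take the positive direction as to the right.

Net displacement equals the area under the velocity-time graph (areas below the axis count negative).
0–3 s: ½(7 + 2)(3) = 13.5 cm
3–5 s: ½(2 + -2)(2) = 0 cm
5–7 s: ½(-2 + -9)(2) = -11 cm
7–11 s: ½(-9 + -7)(4) = -32 cm
Net displacement = -29.5 cm

-29.5 cm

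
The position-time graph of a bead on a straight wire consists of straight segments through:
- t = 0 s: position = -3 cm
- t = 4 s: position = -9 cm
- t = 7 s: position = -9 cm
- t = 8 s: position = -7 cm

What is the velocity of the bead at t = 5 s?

Velocity is the slope of the x-t graph on 4–7 s: (-9 − -9)/(7 − 4) = 0 cm/s.

0 cm/s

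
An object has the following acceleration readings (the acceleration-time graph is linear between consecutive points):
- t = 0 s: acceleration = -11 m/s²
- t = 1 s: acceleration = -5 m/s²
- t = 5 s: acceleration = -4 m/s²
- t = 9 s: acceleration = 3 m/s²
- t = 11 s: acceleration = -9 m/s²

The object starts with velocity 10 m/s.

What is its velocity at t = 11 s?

Δv equals the area under the a-t graph; then v = v₀ + Δv.
0–1 s: ½(-11 + -5)(1) = -8 m/s
1–5 s: ½(-5 + -4)(4) = -18 m/s
5–9 s: ½(-4 + 3)(4) = -2 m/s
9–11 s: ½(3 + -9)(2) = -6 m/s
Δv = -34 m/s, so v(11) = 10 + (-34) = -24 m/s.

-24 m/s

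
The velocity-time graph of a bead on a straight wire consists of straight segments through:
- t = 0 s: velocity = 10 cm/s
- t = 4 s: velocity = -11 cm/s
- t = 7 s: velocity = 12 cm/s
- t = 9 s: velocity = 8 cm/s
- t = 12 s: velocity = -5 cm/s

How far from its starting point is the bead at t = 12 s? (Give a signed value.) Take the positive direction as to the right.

Displacement is the signed area under the v-t curve.
0–4 s: ½(10 + -11)(4) = -2 cm
4–7 s: ½(-11 + 12)(3) = 1.5 cm
7–9 s: ½(12 + 8)(2) = 20 cm
9–12 s: ½(8 + -5)(3) = 4.5 cm
Net displacement = 24 cm

24 cm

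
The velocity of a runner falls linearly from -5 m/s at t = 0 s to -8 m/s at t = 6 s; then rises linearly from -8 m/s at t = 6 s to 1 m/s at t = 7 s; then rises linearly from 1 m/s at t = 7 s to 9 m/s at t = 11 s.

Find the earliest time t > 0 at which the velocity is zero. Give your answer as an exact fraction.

t = 62/9 s

v changes sign on 6–7 s (from -8 to 1); the graph is linear there, so v = 0 at t = 6 + (8)·(7 − 6)/(1 − -8) = 62/9 s.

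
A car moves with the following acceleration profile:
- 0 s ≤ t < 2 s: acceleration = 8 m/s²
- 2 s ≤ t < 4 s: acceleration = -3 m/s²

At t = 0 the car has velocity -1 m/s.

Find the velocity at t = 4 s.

Δv equals the area under the a-t graph; then v = v₀ + Δv.
0–2 s: 8 × 2 = 16 m/s
2–4 s: -3 × 2 = -6 m/s
Δv = 10 m/s, so v(4) = -1 + (10) = 9 m/s.

9 m/s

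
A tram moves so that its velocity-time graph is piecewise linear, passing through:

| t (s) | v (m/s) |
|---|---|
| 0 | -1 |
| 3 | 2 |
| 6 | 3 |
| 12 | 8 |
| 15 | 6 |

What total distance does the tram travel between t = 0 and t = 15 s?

64 m

Distance (not displacement) is the total path length: add the absolute areas under v-t.
0–3 s: v = 0 at t = 1 s; triangle areas 0.5 + 2 = 2.5 m
3–6 s: |½(2 + 3)(3)| = 7.5 m
6–12 s: |½(3 + 8)(6)| = 33 m
12–15 s: |½(8 + 6)(3)| = 21 m
Total distance = 64 m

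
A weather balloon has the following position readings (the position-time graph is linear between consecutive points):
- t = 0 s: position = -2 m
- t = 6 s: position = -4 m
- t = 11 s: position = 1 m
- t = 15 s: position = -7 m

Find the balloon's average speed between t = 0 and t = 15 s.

1 m/s

Average speed = (total path length)/(elapsed time); on a piecewise-linear x-t graph the path length is Σ|Δx|.
0–6 s: |Δx| = |-4 − -2| = 2 m
6–11 s: |Δx| = |1 − -4| = 5 m
11–15 s: |Δx| = |-7 − 1| = 8 m
Total path = 15 m; average speed = 15/15 = 1 m/s.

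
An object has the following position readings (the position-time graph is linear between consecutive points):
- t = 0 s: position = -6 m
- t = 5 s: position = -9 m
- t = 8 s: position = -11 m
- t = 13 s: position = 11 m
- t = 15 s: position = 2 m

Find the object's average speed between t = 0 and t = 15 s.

2.4 m/s

Average speed = (total path length)/(elapsed time); on a piecewise-linear x-t graph the path length is Σ|Δx|.
0–5 s: |Δx| = |-9 − -6| = 3 m
5–8 s: |Δx| = |-11 − -9| = 2 m
8–13 s: |Δx| = |11 − -11| = 22 m
13–15 s: |Δx| = |2 − 11| = 9 m
Total path = 36 m; average speed = 36/15 = 2.4 m/s.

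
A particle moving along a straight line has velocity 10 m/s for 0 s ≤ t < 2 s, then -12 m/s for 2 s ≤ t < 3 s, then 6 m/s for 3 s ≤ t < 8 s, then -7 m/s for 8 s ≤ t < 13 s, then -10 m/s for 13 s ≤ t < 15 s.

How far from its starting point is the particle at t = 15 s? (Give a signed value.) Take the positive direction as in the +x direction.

-17 m

Displacement is the signed area under the v-t curve.
0–2 s: 10 × 2 = 20 m
2–3 s: -12 × 1 = -12 m
3–8 s: 6 × 5 = 30 m
8–13 s: -7 × 5 = -35 m
13–15 s: -10 × 2 = -20 m
Net displacement = -17 m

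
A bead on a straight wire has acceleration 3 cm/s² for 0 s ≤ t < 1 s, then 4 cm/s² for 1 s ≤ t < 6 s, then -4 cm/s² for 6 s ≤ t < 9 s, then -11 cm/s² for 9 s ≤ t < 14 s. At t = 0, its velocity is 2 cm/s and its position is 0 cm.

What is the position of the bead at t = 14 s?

On each constant-a segment, Δv = aΔt and Δx = v₀Δt + ½aΔt²; chain segment to segment.
0–1 s: v starts 2 cm/s; Δx = 2·1 + ½·3·1² = 3.5 cm; v ends 5 cm/s.
1–6 s: v starts 5 cm/s; Δx = 5·5 + ½·4·5² = 75 cm; v ends 25 cm/s.
6–9 s: v starts 25 cm/s; Δx = 25·3 + ½·-4·3² = 57 cm; v ends 13 cm/s.
9–14 s: v starts 13 cm/s; Δx = 13·5 + ½·-11·5² = -72.5 cm; v ends -42 cm/s.
x(14) = 0 + Σ Δx = 63 cm.

63 cm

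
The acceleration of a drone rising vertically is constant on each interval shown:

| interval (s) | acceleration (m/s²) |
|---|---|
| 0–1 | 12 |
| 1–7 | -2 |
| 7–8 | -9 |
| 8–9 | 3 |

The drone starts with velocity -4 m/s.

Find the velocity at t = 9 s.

Δv equals the area under the a-t graph; then v = v₀ + Δv.
0–1 s: 12 × 1 = 12 m/s
1–7 s: -2 × 6 = -12 m/s
7–8 s: -9 × 1 = -9 m/s
8–9 s: 3 × 1 = 3 m/s
Δv = -6 m/s, so v(9) = -4 + (-6) = -10 m/s.

-10 m/s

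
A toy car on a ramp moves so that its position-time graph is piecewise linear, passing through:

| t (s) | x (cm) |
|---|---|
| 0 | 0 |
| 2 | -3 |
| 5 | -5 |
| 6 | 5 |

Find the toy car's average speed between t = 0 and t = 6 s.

Average speed = (total path length)/(elapsed time); on a piecewise-linear x-t graph the path length is Σ|Δx|.
0–2 s: |Δx| = |-3 − 0| = 3 cm
2–5 s: |Δx| = |-5 − -3| = 2 cm
5–6 s: |Δx| = |5 − -5| = 10 cm
Total path = 15 cm; average speed = 15/6 = 2.5 cm/s.

2.5 cm/s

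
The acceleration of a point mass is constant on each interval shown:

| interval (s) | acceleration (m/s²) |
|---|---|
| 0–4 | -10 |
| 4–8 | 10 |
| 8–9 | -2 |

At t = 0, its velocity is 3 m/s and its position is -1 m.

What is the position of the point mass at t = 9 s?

On each constant-a segment, Δv = aΔt and Δx = v₀Δt + ½aΔt²; chain segment to segment.
0–4 s: v starts 3 m/s; Δx = 3·4 + ½·-10·4² = -68 m; v ends -37 m/s.
4–8 s: v starts -37 m/s; Δx = -37·4 + ½·10·4² = -68 m; v ends 3 m/s.
8–9 s: v starts 3 m/s; Δx = 3·1 + ½·-2·1² = 2 m; v ends 1 m/s.
x(9) = -1 + Σ Δx = -135 m.

-135 m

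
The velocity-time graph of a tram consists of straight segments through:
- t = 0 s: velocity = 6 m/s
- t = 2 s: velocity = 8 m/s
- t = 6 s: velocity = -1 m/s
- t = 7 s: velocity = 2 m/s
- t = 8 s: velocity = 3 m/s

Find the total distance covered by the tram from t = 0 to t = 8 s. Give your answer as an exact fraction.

286/9 m

Total distance travelled is ∫|v| dt — sum the magnitudes of each area piece.
0–2 s: |½(6 + 8)(2)| = 14 m
2–6 s: v = 0 at t = 50/9 s; triangle areas 128/9 + 2/9 = 130/9 m
6–7 s: v = 0 at t = 19/3 s; triangle areas 1/6 + 2/3 = 5/6 m
7–8 s: |½(2 + 3)(1)| = 2.5 m
Total distance = 286/9 m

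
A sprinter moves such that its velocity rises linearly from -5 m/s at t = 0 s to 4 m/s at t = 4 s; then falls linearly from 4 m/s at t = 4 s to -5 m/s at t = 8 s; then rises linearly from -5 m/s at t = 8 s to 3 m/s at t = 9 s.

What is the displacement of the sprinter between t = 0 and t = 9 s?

Net displacement equals the area under the velocity-time graph (areas below the axis count negative).
0–4 s: ½(-5 + 4)(4) = -2 m
4–8 s: ½(4 + -5)(4) = -2 m
8–9 s: ½(-5 + 3)(1) = -1 m
Net displacement = -5 m

-5 m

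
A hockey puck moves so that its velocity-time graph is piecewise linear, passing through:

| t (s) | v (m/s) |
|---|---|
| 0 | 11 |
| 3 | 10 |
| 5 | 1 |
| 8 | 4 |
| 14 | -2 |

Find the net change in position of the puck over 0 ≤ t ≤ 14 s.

56 m

Net displacement equals the area under the velocity-time graph (areas below the axis count negative).
0–3 s: ½(11 + 10)(3) = 31.5 m
3–5 s: ½(10 + 1)(2) = 11 m
5–8 s: ½(1 + 4)(3) = 7.5 m
8–14 s: ½(4 + -2)(6) = 6 m
Net displacement = 56 m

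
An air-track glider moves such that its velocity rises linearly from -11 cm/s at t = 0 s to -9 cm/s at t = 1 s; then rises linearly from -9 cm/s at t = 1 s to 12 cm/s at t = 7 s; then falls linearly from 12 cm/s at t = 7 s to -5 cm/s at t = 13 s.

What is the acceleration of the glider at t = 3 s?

Acceleration is the slope of the v-t graph on 1–7 s: (12 − -9)/(7 − 1) = 3.5 cm/s².

3.5 cm/s²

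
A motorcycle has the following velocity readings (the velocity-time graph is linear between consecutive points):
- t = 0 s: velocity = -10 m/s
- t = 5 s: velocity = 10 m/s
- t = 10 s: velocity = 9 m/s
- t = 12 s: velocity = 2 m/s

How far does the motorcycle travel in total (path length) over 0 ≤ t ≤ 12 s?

Total distance travelled is ∫|v| dt — sum the magnitudes of each area piece.
0–5 s: v = 0 at t = 2.5 s; triangle areas 12.5 + 12.5 = 25 m
5–10 s: |½(10 + 9)(5)| = 47.5 m
10–12 s: |½(9 + 2)(2)| = 11 m
Total distance = 83.5 m

83.5 m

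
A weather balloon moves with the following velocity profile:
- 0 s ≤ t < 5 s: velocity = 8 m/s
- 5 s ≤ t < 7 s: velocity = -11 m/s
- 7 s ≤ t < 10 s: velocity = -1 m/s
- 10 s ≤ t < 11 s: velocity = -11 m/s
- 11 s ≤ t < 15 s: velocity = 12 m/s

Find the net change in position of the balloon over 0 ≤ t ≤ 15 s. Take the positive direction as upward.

52 m

Net displacement equals the area under the velocity-time graph (areas below the axis count negative).
0–5 s: 8 × 5 = 40 m
5–7 s: -11 × 2 = -22 m
7–10 s: -1 × 3 = -3 m
10–11 s: -11 × 1 = -11 m
11–15 s: 12 × 4 = 48 m
Net displacement = 52 m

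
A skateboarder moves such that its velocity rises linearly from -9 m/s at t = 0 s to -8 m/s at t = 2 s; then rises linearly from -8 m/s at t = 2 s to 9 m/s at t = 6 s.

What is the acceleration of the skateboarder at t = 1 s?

0.5 m/s²

Acceleration is the slope of the v-t graph on 0–2 s: (-8 − -9)/(2 − 0) = 0.5 m/s².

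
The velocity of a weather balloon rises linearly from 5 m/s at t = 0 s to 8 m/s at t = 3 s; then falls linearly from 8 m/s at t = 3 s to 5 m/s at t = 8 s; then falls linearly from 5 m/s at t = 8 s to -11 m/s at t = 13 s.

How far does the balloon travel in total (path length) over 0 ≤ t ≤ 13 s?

74.8125 m

Total distance travelled is ∫|v| dt — sum the magnitudes of each area piece.
0–3 s: |½(5 + 8)(3)| = 19.5 m
3–8 s: |½(8 + 5)(5)| = 32.5 m
8–13 s: v = 0 at t = 9.5625 s; triangle areas 3.90625 + 18.90625 = 22.8125 m
Total distance = 74.8125 m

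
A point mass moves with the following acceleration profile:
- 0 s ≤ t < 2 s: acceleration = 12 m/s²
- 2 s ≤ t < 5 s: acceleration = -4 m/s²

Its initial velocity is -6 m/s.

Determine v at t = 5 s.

Δv equals the area under the a-t graph; then v = v₀ + Δv.
0–2 s: 12 × 2 = 24 m/s
2–5 s: -4 × 3 = -12 m/s
Δv = 12 m/s, so v(5) = -6 + (12) = 6 m/s.

6 m/s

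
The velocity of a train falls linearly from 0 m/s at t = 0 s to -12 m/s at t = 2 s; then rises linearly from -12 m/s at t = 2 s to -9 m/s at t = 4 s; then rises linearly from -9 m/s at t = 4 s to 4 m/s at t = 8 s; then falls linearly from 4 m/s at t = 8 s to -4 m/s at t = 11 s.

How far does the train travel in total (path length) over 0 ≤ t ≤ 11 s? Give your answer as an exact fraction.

701/13 m

Total distance travelled is ∫|v| dt — sum the magnitudes of each area piece.
0–2 s: |½(0 + -12)(2)| = 12 m
2–4 s: |½(-12 + -9)(2)| = 21 m
4–8 s: v = 0 at t = 88/13 s; triangle areas 162/13 + 32/13 = 194/13 m
8–11 s: v = 0 at t = 9.5 s; triangle areas 3 + 3 = 6 m
Total distance = 701/13 m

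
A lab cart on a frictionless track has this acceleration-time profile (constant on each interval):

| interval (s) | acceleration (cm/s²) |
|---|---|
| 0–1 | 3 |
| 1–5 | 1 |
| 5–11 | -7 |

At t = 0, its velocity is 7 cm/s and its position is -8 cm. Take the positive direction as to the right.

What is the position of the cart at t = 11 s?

6.5 cm

On each constant-a segment, Δv = aΔt and Δx = v₀Δt + ½aΔt²; chain segment to segment.
0–1 s: v starts 7 cm/s; Δx = 7·1 + ½·3·1² = 8.5 cm; v ends 10 cm/s.
1–5 s: v starts 10 cm/s; Δx = 10·4 + ½·1·4² = 48 cm; v ends 14 cm/s.
5–11 s: v starts 14 cm/s; Δx = 14·6 + ½·-7·6² = -42 cm; v ends -28 cm/s.
x(11) = -8 + Σ Δx = 6.5 cm.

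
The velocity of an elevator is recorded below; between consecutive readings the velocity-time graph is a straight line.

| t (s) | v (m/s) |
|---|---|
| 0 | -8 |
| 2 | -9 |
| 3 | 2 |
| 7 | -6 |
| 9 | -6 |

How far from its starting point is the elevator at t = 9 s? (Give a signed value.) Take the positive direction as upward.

-40.5 m

Net displacement equals the area under the velocity-time graph (areas below the axis count negative).
0–2 s: ½(-8 + -9)(2) = -17 m
2–3 s: ½(-9 + 2)(1) = -3.5 m
3–7 s: ½(2 + -6)(4) = -8 m
7–9 s: -6 × 2 = -12 m
Net displacement = -40.5 m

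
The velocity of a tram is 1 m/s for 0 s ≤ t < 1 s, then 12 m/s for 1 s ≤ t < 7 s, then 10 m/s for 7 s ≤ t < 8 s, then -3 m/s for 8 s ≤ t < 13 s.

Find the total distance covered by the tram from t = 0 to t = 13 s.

98 m

Distance (not displacement) is the total path length: add the absolute areas under v-t.
0–1 s: |1| × 1 = 1 m
1–7 s: |12| × 6 = 72 m
7–8 s: |10| × 1 = 10 m
8–13 s: |-3| × 5 = 15 m
Total distance = 98 m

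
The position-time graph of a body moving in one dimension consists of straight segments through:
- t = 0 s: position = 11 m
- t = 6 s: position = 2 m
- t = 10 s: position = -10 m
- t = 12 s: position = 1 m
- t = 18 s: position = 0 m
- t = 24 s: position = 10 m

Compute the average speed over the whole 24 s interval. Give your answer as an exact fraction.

Average speed = (total path length)/(elapsed time); on a piecewise-linear x-t graph the path length is Σ|Δx|.
0–6 s: |Δx| = |2 − 11| = 9 m
6–10 s: |Δx| = |-10 − 2| = 12 m
10–12 s: |Δx| = |1 − -10| = 11 m
12–18 s: |Δx| = |0 − 1| = 1 m
18–24 s: |Δx| = |10 − 0| = 10 m
Total path = 43 m; average speed = 43/24 = 43/24 m/s.

43/24 m/s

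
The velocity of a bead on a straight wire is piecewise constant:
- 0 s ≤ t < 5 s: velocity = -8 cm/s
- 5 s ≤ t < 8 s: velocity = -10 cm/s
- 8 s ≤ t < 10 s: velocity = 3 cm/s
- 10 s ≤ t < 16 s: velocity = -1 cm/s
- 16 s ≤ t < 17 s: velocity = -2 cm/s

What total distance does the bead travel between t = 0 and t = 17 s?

84 cm

Total distance travelled is ∫|v| dt — sum the magnitudes of each area piece.
0–5 s: |-8| × 5 = 40 cm
5–8 s: |-10| × 3 = 30 cm
8–10 s: |3| × 2 = 6 cm
10–16 s: |-1| × 6 = 6 cm
16–17 s: |-2| × 1 = 2 cm
Total distance = 84 cm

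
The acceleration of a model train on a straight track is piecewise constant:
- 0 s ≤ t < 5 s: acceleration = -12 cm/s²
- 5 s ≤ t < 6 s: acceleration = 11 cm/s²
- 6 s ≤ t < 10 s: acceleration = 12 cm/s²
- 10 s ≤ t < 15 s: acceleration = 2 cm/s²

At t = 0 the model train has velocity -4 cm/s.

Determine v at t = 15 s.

5 cm/s

Δv equals the area under the a-t graph; then v = v₀ + Δv.
0–5 s: -12 × 5 = -60 cm/s
5–6 s: 11 × 1 = 11 cm/s
6–10 s: 12 × 4 = 48 cm/s
10–15 s: 2 × 5 = 10 cm/s
Δv = 9 cm/s, so v(15) = -4 + (9) = 5 cm/s.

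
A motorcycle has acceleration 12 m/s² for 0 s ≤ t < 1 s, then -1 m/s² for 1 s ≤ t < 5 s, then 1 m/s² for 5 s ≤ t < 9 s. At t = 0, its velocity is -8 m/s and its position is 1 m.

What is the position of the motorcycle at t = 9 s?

On each constant-a segment, Δv = aΔt and Δx = v₀Δt + ½aΔt²; chain segment to segment.
0–1 s: v starts -8 m/s; Δx = -8·1 + ½·12·1² = -2 m; v ends 4 m/s.
1–5 s: v starts 4 m/s; Δx = 4·4 + ½·-1·4² = 8 m; v ends 0 m/s.
5–9 s: v starts 0 m/s; Δx = 0·4 + ½·1·4² = 8 m; v ends 4 m/s.
x(9) = 1 + Σ Δx = 15 m.

15 m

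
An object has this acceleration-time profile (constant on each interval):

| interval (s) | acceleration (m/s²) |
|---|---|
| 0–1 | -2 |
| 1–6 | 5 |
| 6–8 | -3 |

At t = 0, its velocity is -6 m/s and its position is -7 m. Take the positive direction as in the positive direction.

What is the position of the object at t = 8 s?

On each constant-a segment, Δv = aΔt and Δx = v₀Δt + ½aΔt²; chain segment to segment.
0–1 s: v starts -6 m/s; Δx = -6·1 + ½·-2·1² = -7 m; v ends -8 m/s.
1–6 s: v starts -8 m/s; Δx = -8·5 + ½·5·5² = 22.5 m; v ends 17 m/s.
6–8 s: v starts 17 m/s; Δx = 17·2 + ½·-3·2² = 28 m; v ends 11 m/s.
x(8) = -7 + Σ Δx = 36.5 m.

36.5 m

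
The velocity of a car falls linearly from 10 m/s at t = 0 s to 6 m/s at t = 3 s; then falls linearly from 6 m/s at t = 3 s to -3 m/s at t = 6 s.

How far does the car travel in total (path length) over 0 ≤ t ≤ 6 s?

31.5 m

Total distance travelled is ∫|v| dt — sum the magnitudes of each area piece.
0–3 s: |½(10 + 6)(3)| = 24 m
3–6 s: v = 0 at t = 5 s; triangle areas 6 + 1.5 = 7.5 m
Total distance = 31.5 m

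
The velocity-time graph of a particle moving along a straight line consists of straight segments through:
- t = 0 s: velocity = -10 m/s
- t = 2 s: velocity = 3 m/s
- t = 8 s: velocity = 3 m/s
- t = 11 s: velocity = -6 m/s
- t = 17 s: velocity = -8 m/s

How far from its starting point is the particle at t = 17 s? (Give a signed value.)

-35.5 m

Net displacement equals the area under the velocity-time graph (areas below the axis count negative).
0–2 s: ½(-10 + 3)(2) = -7 m
2–8 s: 3 × 6 = 18 m
8–11 s: ½(3 + -6)(3) = -4.5 m
11–17 s: ½(-6 + -8)(6) = -42 m
Net displacement = -35.5 m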